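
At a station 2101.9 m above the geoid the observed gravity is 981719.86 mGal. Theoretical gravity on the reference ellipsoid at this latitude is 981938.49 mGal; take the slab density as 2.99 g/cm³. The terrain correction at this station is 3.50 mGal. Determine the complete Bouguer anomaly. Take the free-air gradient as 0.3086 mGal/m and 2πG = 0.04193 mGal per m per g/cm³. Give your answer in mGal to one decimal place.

170.0

Free-air correction = 0.3086 × 2101.9 = 648.65 mGal
Free-air anomaly = 981719.86 − 981938.49 + (648.65) = 430.02 mGal
Bouguer slab correction = 0.04193 × 2.99 × 2101.9 = 263.52 mGal
Simple Bouguer anomaly = 430.02 − (263.52) = 166.50 mGal
Complete Bouguer anomaly = 166.50 + 3.50 = 170.00 mGal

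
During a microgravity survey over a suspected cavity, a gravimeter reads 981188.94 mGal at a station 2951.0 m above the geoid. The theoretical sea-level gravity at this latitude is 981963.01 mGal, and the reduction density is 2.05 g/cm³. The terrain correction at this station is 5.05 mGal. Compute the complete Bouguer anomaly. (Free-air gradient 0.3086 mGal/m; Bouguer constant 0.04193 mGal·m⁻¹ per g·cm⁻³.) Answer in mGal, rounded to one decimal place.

Free-air correction = 0.3086 × 2951.0 = 910.68 mGal
Free-air anomaly = 981188.94 − 981963.01 + (910.68) = 136.61 mGal
Bouguer slab correction = 0.04193 × 2.05 × 2951.0 = 253.66 mGal
Simple Bouguer anomaly = 136.61 − (253.66) = -117.05 mGal
Complete Bouguer anomaly = -117.05 + 5.05 = -112.00 mGal

-112.0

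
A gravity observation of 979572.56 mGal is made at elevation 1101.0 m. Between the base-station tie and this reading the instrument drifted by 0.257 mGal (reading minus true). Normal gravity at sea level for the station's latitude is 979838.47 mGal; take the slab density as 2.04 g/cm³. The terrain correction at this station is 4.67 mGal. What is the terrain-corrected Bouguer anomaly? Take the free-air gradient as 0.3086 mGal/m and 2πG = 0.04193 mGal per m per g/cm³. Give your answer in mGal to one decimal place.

-15.9

Drift-corrected reading = 979572.56 − (0.257) = 979572.303 mGal
Free-air correction = 0.3086 × 1101.0 = 339.77 mGal
Free-air anomaly = 979572.303 − 979838.47 + (339.77) = 73.603 mGal
Bouguer slab correction = 0.04193 × 2.04 × 1101.0 = 94.18 mGal
Simple Bouguer anomaly = 73.603 − (94.18) = -20.577 mGal
Complete Bouguer anomaly = -20.577 + 4.67 = -15.907 mGal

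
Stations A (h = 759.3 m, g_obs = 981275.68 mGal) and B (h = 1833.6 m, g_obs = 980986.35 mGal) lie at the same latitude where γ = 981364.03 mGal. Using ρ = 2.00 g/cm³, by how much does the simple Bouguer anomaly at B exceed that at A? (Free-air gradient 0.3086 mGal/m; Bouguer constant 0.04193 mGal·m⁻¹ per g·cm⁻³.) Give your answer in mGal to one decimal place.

-47.9

Δg_SB(A) = 981275.68 − 981364.03 + 0.3086×759.3 − 0.04193×2.00×759.3 = 82.30 mGal
Δg_SB(B) = 980986.35 − 981364.03 + 0.3086×1833.6 − 0.04193×2.00×1833.6 = 34.40 mGal
Difference = 34.40 − (82.30) = -47.90 mGal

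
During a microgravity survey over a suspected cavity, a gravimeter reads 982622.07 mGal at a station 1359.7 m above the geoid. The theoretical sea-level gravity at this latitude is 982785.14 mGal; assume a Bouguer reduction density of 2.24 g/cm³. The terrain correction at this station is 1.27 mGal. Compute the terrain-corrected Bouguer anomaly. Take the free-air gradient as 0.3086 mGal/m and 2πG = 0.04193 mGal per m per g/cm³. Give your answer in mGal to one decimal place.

130.1

Free-air correction = 0.3086 × 1359.7 = 419.60 mGal
Free-air anomaly = 982622.07 − 982785.14 + (419.60) = 256.53 mGal
Bouguer slab correction = 0.04193 × 2.24 × 1359.7 = 127.71 mGal
Simple Bouguer anomaly = 256.53 − (127.71) = 128.82 mGal
Complete Bouguer anomaly = 128.82 + 1.27 = 130.09 mGal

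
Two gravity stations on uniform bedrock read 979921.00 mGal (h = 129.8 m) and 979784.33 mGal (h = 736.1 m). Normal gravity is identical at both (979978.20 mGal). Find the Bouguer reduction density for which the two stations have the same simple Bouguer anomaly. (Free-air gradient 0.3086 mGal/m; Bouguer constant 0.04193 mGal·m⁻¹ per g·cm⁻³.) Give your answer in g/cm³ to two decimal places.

Δg_obs = 979784.33 − 979921.00 = -136.67 mGal over Δh = 736.1 − 129.8 = 606.3 m
Equal Bouguer anomalies ⇒ Δg_obs + (0.3086 − 0.04193ρ)·Δh = 0
0.3086 − 0.04193ρ = −Δg_obs/Δh = 0.22542
ρ = (0.3086 − 0.22542) / 0.04193 = 1.98 g/cm³

1.98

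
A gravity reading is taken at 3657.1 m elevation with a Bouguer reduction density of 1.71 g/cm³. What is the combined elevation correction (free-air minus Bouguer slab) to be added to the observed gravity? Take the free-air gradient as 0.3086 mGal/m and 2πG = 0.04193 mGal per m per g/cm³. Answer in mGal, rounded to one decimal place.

866.4

Combined gradient = 0.3086 − 0.04193 × 1.71 = 0.2368997 mGal/m
Combined elevation correction = 0.2368997 × 3657.1 = 866.4 mGal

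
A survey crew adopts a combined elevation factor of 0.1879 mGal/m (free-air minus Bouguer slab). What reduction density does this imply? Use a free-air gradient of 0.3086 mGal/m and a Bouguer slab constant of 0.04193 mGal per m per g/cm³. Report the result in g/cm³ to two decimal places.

0.1879 = 0.3086 − 0.04193 × ρ
ρ = (0.3086 − 0.1879) / 0.04193 = 2.88 g/cm³

2.88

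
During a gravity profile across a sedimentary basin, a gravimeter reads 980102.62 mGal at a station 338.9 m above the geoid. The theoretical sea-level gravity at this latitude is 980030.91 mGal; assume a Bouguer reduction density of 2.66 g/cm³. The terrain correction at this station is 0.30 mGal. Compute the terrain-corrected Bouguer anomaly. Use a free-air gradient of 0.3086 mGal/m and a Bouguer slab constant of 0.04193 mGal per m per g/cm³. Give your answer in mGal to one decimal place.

Free-air correction = 0.3086 × 338.9 = 104.58 mGal
Free-air anomaly = 980102.62 − 980030.91 + (104.58) = 176.29 mGal
Bouguer slab correction = 0.04193 × 2.66 × 338.9 = 37.80 mGal
Simple Bouguer anomaly = 176.29 − (37.80) = 138.49 mGal
Complete Bouguer anomaly = 138.49 + 0.30 = 138.79 mGal

138.8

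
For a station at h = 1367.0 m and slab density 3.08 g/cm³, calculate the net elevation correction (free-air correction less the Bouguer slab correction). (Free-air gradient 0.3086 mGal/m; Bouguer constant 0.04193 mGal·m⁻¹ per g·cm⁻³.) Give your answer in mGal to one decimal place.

245.3

Combined gradient = 0.3086 − 0.04193 × 3.08 = 0.1794556 mGal/m
Combined elevation correction = 0.1794556 × 1367.0 = 245.3 mGal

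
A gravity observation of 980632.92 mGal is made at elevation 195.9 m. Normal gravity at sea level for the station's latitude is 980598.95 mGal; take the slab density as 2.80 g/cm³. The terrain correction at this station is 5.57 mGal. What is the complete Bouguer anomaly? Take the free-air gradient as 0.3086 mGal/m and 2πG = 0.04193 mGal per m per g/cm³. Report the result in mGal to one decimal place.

Free-air correction = 0.3086 × 195.9 = 60.45 mGal
Free-air anomaly = 980632.92 − 980598.95 + (60.45) = 94.42 mGal
Bouguer slab correction = 0.04193 × 2.80 × 195.9 = 23.00 mGal
Simple Bouguer anomaly = 94.42 − (23.00) = 71.42 mGal
Complete Bouguer anomaly = 71.42 + 5.57 = 76.99 mGal

77.0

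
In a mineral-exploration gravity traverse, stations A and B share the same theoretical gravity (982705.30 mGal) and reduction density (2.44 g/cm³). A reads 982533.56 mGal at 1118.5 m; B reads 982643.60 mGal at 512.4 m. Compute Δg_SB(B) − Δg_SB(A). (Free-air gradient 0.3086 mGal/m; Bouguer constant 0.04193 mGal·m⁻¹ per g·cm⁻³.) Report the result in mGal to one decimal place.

-15.0

Δg_SB(A) = 982533.56 − 982705.30 + 0.3086×1118.5 − 0.04193×2.44×1118.5 = 59.00 mGal
Δg_SB(B) = 982643.60 − 982705.30 + 0.3086×512.4 − 0.04193×2.44×512.4 = 44.00 mGal
Difference = 44.00 − (59.00) = -15.00 mGal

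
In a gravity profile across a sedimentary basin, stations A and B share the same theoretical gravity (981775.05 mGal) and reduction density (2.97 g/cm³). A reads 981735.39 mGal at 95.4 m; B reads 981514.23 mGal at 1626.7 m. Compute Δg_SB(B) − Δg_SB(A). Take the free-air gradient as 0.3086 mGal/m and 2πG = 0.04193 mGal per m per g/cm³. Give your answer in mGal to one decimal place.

60.7

Δg_SB(A) = 981735.39 − 981775.05 + 0.3086×95.4 − 0.04193×2.97×95.4 = -22.10 mGal
Δg_SB(B) = 981514.23 − 981775.05 + 0.3086×1626.7 − 0.04193×2.97×1626.7 = 38.60 mGal
Difference = 38.60 − (-22.10) = 60.70 mGal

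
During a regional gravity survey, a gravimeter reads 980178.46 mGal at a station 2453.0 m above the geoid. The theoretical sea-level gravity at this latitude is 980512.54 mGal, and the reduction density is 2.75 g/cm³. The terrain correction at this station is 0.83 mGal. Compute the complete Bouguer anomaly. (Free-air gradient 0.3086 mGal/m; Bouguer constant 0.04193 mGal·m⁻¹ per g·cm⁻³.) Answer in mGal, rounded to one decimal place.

140.9

Free-air correction = 0.3086 × 2453.0 = 757.00 mGal
Free-air anomaly = 980178.46 − 980512.54 + (757.00) = 422.92 mGal
Bouguer slab correction = 0.04193 × 2.75 × 2453.0 = 282.85 mGal
Simple Bouguer anomaly = 422.92 − (282.85) = 140.07 mGal
Complete Bouguer anomaly = 140.07 + 0.83 = 140.90 mGal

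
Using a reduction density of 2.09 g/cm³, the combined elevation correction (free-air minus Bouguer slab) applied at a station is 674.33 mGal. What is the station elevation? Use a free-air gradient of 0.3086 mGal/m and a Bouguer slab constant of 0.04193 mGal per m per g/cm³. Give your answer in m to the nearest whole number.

3052

Combined gradient = 0.3086 − 0.04193 × 2.09 = 0.2209663 mGal/m
h = 674.33 / 0.2209663 = 3051.73 m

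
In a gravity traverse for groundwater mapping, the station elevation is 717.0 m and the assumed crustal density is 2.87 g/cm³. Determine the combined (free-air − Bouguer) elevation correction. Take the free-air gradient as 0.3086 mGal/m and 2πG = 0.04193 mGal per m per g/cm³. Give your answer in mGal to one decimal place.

Combined gradient = 0.3086 − 0.04193 × 2.87 = 0.1882609 mGal/m
Combined elevation correction = 0.1882609 × 717.0 = 135.0 mGal

135.0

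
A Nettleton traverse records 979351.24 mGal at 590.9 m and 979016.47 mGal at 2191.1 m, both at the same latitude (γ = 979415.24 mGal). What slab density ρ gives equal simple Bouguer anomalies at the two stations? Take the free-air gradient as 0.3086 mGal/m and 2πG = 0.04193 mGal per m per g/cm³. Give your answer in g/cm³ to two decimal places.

Δg_obs = 979016.47 − 979351.24 = -334.77 mGal over Δh = 2191.1 − 590.9 = 1600.2 m
Equal Bouguer anomalies ⇒ Δg_obs + (0.3086 − 0.04193ρ)·Δh = 0
0.3086 − 0.04193ρ = −Δg_obs/Δh = 0.20921
ρ = (0.3086 − 0.20921) / 0.04193 = 2.37 g/cm³

2.37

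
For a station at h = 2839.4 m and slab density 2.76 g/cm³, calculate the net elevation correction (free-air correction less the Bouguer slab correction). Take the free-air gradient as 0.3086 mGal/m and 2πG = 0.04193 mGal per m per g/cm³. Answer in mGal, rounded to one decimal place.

547.6

Combined gradient = 0.3086 − 0.04193 × 2.76 = 0.1928732 mGal/m
Combined elevation correction = 0.1928732 × 2839.4 = 547.6 mGal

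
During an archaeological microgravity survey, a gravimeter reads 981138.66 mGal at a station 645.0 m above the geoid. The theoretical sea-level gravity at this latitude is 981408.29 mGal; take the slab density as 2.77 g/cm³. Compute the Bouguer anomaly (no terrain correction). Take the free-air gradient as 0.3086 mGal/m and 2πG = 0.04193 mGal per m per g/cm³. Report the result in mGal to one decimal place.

-145.5

Free-air correction = 0.3086 × 645.0 = 199.05 mGal
Free-air anomaly = 981138.66 − 981408.29 + (199.05) = -70.58 mGal
Bouguer slab correction = 0.04193 × 2.77 × 645.0 = 74.91 mGal
Simple Bouguer anomaly = -70.58 − (74.91) = -145.49 mGal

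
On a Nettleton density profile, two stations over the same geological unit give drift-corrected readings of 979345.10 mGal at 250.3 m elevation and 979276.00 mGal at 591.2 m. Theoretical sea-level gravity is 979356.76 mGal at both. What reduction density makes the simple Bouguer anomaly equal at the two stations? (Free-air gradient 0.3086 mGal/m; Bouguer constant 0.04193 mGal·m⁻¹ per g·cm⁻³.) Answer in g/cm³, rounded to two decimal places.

2.53

Δg_obs = 979276.00 − 979345.10 = -69.10 mGal over Δh = 591.2 − 250.3 = 340.9 m
Equal Bouguer anomalies ⇒ Δg_obs + (0.3086 − 0.04193ρ)·Δh = 0
0.3086 − 0.04193ρ = −Δg_obs/Δh = 0.20270
ρ = (0.3086 − 0.20270) / 0.04193 = 2.53 g/cm³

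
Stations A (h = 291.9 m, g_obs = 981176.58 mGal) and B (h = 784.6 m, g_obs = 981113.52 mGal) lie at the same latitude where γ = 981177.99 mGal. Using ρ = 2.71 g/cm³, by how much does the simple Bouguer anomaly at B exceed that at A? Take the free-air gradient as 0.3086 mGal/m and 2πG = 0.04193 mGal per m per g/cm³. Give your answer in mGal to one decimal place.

33.0

Δg_SB(A) = 981176.58 − 981177.99 + 0.3086×291.9 − 0.04193×2.71×291.9 = 55.50 mGal
Δg_SB(B) = 981113.52 − 981177.99 + 0.3086×784.6 − 0.04193×2.71×784.6 = 88.50 mGal
Difference = 88.50 − (55.50) = 33.00 mGal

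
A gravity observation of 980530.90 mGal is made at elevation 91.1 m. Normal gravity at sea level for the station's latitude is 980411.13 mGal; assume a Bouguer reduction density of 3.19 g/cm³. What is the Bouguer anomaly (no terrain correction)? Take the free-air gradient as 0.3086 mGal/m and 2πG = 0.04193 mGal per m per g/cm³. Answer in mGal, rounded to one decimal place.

135.7

Free-air correction = 0.3086 × 91.1 = 28.11 mGal
Free-air anomaly = 980530.90 − 980411.13 + (28.11) = 147.88 mGal
Bouguer slab correction = 0.04193 × 3.19 × 91.1 = 12.19 mGal
Simple Bouguer anomaly = 147.88 − (12.19) = 135.69 mGal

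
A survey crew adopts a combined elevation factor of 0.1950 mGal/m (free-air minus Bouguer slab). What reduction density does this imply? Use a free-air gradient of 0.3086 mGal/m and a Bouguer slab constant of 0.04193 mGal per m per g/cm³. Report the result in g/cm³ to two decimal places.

2.71

0.1950 = 0.3086 − 0.04193 × ρ
ρ = (0.3086 − 0.1950) / 0.04193 = 2.71 g/cm³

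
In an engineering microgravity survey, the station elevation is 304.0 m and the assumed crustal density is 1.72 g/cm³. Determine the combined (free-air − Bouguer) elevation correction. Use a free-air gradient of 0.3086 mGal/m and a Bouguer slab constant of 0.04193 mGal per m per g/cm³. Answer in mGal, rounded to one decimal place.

Combined gradient = 0.3086 − 0.04193 × 1.72 = 0.2364804 mGal/m
Combined elevation correction = 0.2364804 × 304.0 = 71.9 mGal

71.9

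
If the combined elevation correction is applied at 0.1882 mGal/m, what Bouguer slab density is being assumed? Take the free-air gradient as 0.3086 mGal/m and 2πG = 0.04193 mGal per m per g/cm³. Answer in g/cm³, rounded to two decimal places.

2.87

0.1882 = 0.3086 − 0.04193 × ρ
ρ = (0.3086 − 0.1882) / 0.04193 = 2.87 g/cm³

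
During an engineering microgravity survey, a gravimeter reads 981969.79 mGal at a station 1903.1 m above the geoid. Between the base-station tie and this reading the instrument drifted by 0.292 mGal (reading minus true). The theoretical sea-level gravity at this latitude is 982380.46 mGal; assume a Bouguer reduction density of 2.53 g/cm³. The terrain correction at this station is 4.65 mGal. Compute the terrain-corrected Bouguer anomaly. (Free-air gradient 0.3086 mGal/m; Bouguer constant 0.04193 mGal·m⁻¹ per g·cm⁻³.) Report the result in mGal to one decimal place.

Drift-corrected reading = 981969.79 − (0.292) = 981969.498 mGal
Free-air correction = 0.3086 × 1903.1 = 587.30 mGal
Free-air anomaly = 981969.498 − 982380.46 + (587.30) = 176.338 mGal
Bouguer slab correction = 0.04193 × 2.53 × 1903.1 = 201.89 mGal
Simple Bouguer anomaly = 176.338 − (201.89) = -25.552 mGal
Complete Bouguer anomaly = -25.552 + 4.65 = -20.902 mGal

-20.9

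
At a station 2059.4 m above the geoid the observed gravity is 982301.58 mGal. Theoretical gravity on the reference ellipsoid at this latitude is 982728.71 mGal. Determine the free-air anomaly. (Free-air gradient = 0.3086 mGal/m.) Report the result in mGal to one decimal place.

Free-air correction = 0.3086 × 2059.4 = 635.53 mGal
Free-air anomaly = 982301.58 − 982728.71 + (635.53) = 208.40 mGal

208.4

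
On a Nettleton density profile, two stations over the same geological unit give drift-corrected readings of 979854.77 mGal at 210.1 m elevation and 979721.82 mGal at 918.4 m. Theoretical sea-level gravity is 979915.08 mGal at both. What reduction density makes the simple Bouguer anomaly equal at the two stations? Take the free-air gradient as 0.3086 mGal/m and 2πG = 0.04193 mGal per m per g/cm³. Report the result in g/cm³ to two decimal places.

Δg_obs = 979721.82 − 979854.77 = -132.95 mGal over Δh = 918.4 − 210.1 = 708.3 m
Equal Bouguer anomalies ⇒ Δg_obs + (0.3086 − 0.04193ρ)·Δh = 0
0.3086 − 0.04193ρ = −Δg_obs/Δh = 0.18770
ρ = (0.3086 − 0.18770) / 0.04193 = 2.88 g/cm³

2.88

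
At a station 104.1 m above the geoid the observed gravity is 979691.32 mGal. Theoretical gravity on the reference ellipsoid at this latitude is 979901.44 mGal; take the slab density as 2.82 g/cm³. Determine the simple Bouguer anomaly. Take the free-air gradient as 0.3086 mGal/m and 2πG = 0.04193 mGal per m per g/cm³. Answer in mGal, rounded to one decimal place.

-190.3

Free-air correction = 0.3086 × 104.1 = 32.13 mGal
Free-air anomaly = 979691.32 − 979901.44 + (32.13) = -177.99 mGal
Bouguer slab correction = 0.04193 × 2.82 × 104.1 = 12.31 mGal
Simple Bouguer anomaly = -177.99 − (12.31) = -190.30 mGal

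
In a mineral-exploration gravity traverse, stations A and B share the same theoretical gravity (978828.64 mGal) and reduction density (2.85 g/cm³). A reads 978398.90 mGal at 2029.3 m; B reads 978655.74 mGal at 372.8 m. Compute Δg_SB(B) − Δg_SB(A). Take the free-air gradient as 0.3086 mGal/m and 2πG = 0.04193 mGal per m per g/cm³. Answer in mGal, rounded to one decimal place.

-56.4

Δg_SB(A) = 978398.90 − 978828.64 + 0.3086×2029.3 − 0.04193×2.85×2029.3 = -46.00 mGal
Δg_SB(B) = 978655.74 − 978828.64 + 0.3086×372.8 − 0.04193×2.85×372.8 = -102.40 mGal
Difference = -102.40 − (-46.00) = -56.40 mGal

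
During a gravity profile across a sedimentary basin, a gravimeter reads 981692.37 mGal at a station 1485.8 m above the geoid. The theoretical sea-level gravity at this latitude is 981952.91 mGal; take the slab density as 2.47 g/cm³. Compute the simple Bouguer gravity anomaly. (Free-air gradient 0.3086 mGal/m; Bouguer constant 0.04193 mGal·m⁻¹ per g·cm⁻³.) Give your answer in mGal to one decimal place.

Free-air correction = 0.3086 × 1485.8 = 458.52 mGal
Free-air anomaly = 981692.37 − 981952.91 + (458.52) = 197.98 mGal
Bouguer slab correction = 0.04193 × 2.47 × 1485.8 = 153.88 mGal
Simple Bouguer anomaly = 197.98 − (153.88) = 44.10 mGal

44.1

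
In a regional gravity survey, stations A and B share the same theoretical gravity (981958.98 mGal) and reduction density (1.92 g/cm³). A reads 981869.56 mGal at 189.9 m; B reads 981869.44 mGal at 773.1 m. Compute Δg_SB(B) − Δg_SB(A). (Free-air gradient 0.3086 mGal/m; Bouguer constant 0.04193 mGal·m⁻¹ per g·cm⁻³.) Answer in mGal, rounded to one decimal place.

Δg_SB(A) = 981869.56 − 981958.98 + 0.3086×189.9 − 0.04193×1.92×189.9 = -46.10 mGal
Δg_SB(B) = 981869.44 − 981958.98 + 0.3086×773.1 − 0.04193×1.92×773.1 = 86.80 mGal
Difference = 86.80 − (-46.10) = 132.90 mGal

132.9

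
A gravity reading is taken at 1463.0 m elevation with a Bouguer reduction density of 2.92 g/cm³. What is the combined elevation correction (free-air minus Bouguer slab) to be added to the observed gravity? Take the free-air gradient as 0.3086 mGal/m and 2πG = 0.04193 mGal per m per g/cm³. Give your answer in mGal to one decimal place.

272.4

Combined gradient = 0.3086 − 0.04193 × 2.92 = 0.1861644 mGal/m
Combined elevation correction = 0.1861644 × 1463.0 = 272.4 mGal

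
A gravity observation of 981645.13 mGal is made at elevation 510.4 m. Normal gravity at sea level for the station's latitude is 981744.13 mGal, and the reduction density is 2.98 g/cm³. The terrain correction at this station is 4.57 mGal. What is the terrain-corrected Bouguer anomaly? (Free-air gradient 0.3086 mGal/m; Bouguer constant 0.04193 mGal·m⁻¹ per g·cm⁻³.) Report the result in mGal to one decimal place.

-0.7

Free-air correction = 0.3086 × 510.4 = 157.51 mGal
Free-air anomaly = 981645.13 − 981744.13 + (157.51) = 58.51 mGal
Bouguer slab correction = 0.04193 × 2.98 × 510.4 = 63.78 mGal
Simple Bouguer anomaly = 58.51 − (63.78) = -5.27 mGal
Complete Bouguer anomaly = -5.27 + 4.57 = -0.70 mGal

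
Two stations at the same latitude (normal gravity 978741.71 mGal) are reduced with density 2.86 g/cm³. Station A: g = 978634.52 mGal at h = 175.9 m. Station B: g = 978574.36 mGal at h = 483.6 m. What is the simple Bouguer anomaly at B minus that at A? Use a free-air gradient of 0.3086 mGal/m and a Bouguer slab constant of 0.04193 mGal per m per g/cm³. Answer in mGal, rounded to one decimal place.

Δg_SB(A) = 978634.52 − 978741.71 + 0.3086×175.9 − 0.04193×2.86×175.9 = -74.00 mGal
Δg_SB(B) = 978574.36 − 978741.71 + 0.3086×483.6 − 0.04193×2.86×483.6 = -76.10 mGal
Difference = -76.10 − (-74.00) = -2.10 mGal

-2.1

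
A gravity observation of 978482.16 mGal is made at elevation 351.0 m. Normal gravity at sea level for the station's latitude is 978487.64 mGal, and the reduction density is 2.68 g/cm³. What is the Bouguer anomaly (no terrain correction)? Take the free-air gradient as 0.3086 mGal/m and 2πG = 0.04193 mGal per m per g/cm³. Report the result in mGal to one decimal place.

Free-air correction = 0.3086 × 351.0 = 108.32 mGal
Free-air anomaly = 978482.16 − 978487.64 + (108.32) = 102.84 mGal
Bouguer slab correction = 0.04193 × 2.68 × 351.0 = 39.44 mGal
Simple Bouguer anomaly = 102.84 − (39.44) = 63.40 mGal

63.4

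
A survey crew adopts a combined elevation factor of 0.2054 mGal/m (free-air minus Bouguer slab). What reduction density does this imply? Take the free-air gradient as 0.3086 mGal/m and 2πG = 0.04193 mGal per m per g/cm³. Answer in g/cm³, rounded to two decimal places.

0.2054 = 0.3086 − 0.04193 × ρ
ρ = (0.3086 − 0.2054) / 0.04193 = 2.46 g/cm³

2.46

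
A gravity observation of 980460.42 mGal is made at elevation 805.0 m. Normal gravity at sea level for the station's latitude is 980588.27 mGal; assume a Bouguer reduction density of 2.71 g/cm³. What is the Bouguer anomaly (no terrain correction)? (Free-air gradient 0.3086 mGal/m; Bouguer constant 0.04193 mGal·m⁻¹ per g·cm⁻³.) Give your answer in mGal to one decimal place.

29.1

Free-air correction = 0.3086 × 805.0 = 248.42 mGal
Free-air anomaly = 980460.42 − 980588.27 + (248.42) = 120.57 mGal
Bouguer slab correction = 0.04193 × 2.71 × 805.0 = 91.47 mGal
Simple Bouguer anomaly = 120.57 − (91.47) = 29.10 mGal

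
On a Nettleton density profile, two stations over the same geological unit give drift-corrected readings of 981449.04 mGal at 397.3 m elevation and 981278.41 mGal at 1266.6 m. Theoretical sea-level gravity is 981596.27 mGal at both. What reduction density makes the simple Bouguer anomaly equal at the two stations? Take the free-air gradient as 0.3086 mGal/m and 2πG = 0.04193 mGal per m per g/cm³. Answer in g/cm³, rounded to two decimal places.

2.68

Δg_obs = 981278.41 − 981449.04 = -170.63 mGal over Δh = 1266.6 − 397.3 = 869.3 m
Equal Bouguer anomalies ⇒ Δg_obs + (0.3086 − 0.04193ρ)·Δh = 0
0.3086 − 0.04193ρ = −Δg_obs/Δh = 0.19628
ρ = (0.3086 − 0.19628) / 0.04193 = 2.68 g/cm³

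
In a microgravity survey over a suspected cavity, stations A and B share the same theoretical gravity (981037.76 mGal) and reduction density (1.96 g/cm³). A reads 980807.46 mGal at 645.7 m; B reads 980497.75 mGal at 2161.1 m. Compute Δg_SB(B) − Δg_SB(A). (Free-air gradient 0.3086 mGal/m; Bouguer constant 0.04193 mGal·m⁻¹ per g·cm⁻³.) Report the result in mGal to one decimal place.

Δg_SB(A) = 980807.46 − 981037.76 + 0.3086×645.7 − 0.04193×1.96×645.7 = -84.10 mGal
Δg_SB(B) = 980497.75 − 981037.76 + 0.3086×2161.1 − 0.04193×1.96×2161.1 = -50.70 mGal
Difference = -50.70 − (-84.10) = 33.40 mGal

33.4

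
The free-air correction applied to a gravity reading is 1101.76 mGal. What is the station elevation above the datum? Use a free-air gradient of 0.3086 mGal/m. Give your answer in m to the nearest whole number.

3570

h = 1101.76 / 0.3086 = 3570.19 m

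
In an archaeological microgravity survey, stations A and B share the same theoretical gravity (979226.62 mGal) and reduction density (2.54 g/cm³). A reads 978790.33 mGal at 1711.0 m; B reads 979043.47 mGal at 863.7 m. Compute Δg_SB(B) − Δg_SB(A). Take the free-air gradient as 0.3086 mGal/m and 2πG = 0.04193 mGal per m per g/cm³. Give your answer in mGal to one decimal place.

Δg_SB(A) = 978790.33 − 979226.62 + 0.3086×1711.0 − 0.04193×2.54×1711.0 = -90.50 mGal
Δg_SB(B) = 979043.47 − 979226.62 + 0.3086×863.7 − 0.04193×2.54×863.7 = -8.60 mGal
Difference = -8.60 − (-90.50) = 81.90 mGal

81.9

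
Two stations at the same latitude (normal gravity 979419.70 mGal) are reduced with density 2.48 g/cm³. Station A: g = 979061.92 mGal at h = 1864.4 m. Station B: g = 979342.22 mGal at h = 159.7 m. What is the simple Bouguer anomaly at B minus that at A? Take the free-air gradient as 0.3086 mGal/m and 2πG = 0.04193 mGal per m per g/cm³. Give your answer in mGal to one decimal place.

Δg_SB(A) = 979061.92 − 979419.70 + 0.3086×1864.4 − 0.04193×2.48×1864.4 = 23.70 mGal
Δg_SB(B) = 979342.22 − 979419.70 + 0.3086×159.7 − 0.04193×2.48×159.7 = -44.80 mGal
Difference = -44.80 − (23.70) = -68.50 mGal

-68.5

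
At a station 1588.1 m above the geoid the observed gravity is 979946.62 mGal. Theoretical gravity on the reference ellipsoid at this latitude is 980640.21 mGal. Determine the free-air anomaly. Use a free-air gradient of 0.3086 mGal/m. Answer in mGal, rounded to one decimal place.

-203.5

Free-air correction = 0.3086 × 1588.1 = 490.09 mGal
Free-air anomaly = 979946.62 − 980640.21 + (490.09) = -203.50 mGal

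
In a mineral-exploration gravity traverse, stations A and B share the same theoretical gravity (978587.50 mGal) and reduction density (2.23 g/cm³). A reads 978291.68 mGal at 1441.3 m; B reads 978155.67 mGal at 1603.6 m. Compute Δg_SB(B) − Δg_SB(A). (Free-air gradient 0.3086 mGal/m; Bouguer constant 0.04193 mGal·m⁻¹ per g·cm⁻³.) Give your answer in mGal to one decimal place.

Δg_SB(A) = 978291.68 − 978587.50 + 0.3086×1441.3 − 0.04193×2.23×1441.3 = 14.20 mGal
Δg_SB(B) = 978155.67 − 978587.50 + 0.3086×1603.6 − 0.04193×2.23×1603.6 = -86.90 mGal
Difference = -86.90 − (14.20) = -101.10 mGal

-101.1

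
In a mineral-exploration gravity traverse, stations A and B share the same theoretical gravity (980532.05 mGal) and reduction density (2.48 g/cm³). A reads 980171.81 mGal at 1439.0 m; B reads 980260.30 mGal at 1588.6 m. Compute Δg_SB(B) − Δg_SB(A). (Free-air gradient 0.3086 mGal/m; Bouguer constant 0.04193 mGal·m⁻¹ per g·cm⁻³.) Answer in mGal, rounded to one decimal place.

119.1

Δg_SB(A) = 980171.81 − 980532.05 + 0.3086×1439.0 − 0.04193×2.48×1439.0 = -65.80 mGal
Δg_SB(B) = 980260.30 − 980532.05 + 0.3086×1588.6 − 0.04193×2.48×1588.6 = 53.30 mGal
Difference = 53.30 − (-65.80) = 119.10 mGal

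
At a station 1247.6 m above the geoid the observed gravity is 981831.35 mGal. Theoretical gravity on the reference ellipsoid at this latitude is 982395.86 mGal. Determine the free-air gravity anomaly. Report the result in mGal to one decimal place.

Free-air correction = 0.3086 × 1247.6 = 385.01 mGal
Free-air anomaly = 981831.35 − 982395.86 + (385.01) = -179.50 mGal

-179.5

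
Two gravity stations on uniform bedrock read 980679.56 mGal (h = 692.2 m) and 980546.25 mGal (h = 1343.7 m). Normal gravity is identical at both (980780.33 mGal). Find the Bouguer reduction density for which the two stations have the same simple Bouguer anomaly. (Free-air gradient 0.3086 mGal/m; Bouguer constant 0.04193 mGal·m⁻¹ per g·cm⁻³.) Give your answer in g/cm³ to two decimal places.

2.48

Δg_obs = 980546.25 − 980679.56 = -133.31 mGal over Δh = 1343.7 − 692.2 = 651.5 m
Equal Bouguer anomalies ⇒ Δg_obs + (0.3086 − 0.04193ρ)·Δh = 0
0.3086 − 0.04193ρ = −Δg_obs/Δh = 0.20462
ρ = (0.3086 − 0.20462) / 0.04193 = 2.48 g/cm³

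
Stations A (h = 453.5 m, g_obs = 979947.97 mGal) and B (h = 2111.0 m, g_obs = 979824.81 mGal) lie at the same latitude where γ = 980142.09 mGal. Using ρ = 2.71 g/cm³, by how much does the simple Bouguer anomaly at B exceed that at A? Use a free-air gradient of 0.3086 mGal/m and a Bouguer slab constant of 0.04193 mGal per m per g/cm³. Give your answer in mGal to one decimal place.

Δg_SB(A) = 979947.97 − 980142.09 + 0.3086×453.5 − 0.04193×2.71×453.5 = -105.70 mGal
Δg_SB(B) = 979824.81 − 980142.09 + 0.3086×2111.0 − 0.04193×2.71×2111.0 = 94.30 mGal
Difference = 94.30 − (-105.70) = 200.00 mGal

200.0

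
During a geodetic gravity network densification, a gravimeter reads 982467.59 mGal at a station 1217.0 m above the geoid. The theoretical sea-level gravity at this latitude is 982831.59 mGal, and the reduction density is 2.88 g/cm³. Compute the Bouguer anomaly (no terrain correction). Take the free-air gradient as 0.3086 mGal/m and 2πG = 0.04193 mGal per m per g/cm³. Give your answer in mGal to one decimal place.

Free-air correction = 0.3086 × 1217.0 = 375.57 mGal
Free-air anomaly = 982467.59 − 982831.59 + (375.57) = 11.57 mGal
Bouguer slab correction = 0.04193 × 2.88 × 1217.0 = 146.96 mGal
Simple Bouguer anomaly = 11.57 − (146.96) = -135.39 mGal

-135.4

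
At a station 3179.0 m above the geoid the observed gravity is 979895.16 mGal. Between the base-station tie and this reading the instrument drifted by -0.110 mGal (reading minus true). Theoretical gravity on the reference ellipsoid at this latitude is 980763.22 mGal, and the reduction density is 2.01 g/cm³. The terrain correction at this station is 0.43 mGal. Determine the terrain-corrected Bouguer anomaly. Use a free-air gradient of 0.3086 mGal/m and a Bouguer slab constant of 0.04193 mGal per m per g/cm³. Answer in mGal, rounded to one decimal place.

-154.4

Drift-corrected reading = 979895.16 − (-0.110) = 979895.270 mGal
Free-air correction = 0.3086 × 3179.0 = 981.04 mGal
Free-air anomaly = 979895.270 − 980763.22 + (981.04) = 113.090 mGal
Bouguer slab correction = 0.04193 × 2.01 × 3179.0 = 267.92 mGal
Simple Bouguer anomaly = 113.090 − (267.92) = -154.830 mGal
Complete Bouguer anomaly = -154.830 + 0.43 = -154.400 mGal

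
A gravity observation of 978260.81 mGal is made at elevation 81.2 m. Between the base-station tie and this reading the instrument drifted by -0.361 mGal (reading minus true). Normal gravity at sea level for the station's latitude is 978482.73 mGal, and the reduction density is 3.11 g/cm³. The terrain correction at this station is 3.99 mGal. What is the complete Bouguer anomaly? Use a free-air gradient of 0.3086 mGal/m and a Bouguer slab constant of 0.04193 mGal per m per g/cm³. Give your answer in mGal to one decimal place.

Drift-corrected reading = 978260.81 − (-0.361) = 978261.171 mGal
Free-air correction = 0.3086 × 81.2 = 25.06 mGal
Free-air anomaly = 978261.171 − 978482.73 + (25.06) = -196.499 mGal
Bouguer slab correction = 0.04193 × 3.11 × 81.2 = 10.59 mGal
Simple Bouguer anomaly = -196.499 − (10.59) = -207.089 mGal
Complete Bouguer anomaly = -207.089 + 3.99 = -203.099 mGal

-203.1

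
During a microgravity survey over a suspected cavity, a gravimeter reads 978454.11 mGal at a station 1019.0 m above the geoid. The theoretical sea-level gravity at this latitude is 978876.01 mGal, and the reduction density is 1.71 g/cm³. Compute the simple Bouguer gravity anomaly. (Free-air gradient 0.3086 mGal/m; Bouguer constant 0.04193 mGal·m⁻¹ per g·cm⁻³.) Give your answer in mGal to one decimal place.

-180.5

Free-air correction = 0.3086 × 1019.0 = 314.46 mGal
Free-air anomaly = 978454.11 − 978876.01 + (314.46) = -107.44 mGal
Bouguer slab correction = 0.04193 × 1.71 × 1019.0 = 73.06 mGal
Simple Bouguer anomaly = -107.44 − (73.06) = -180.50 mGal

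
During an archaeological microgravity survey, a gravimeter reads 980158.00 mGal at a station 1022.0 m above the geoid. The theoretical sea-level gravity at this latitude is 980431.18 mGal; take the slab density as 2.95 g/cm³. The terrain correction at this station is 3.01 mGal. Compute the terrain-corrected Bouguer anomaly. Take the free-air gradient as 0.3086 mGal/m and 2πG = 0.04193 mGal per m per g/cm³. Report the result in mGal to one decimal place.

Free-air correction = 0.3086 × 1022.0 = 315.39 mGal
Free-air anomaly = 980158.00 − 980431.18 + (315.39) = 42.21 mGal
Bouguer slab correction = 0.04193 × 2.95 × 1022.0 = 126.41 mGal
Simple Bouguer anomaly = 42.21 − (126.41) = -84.20 mGal
Complete Bouguer anomaly = -84.20 + 3.01 = -81.19 mGal

-81.2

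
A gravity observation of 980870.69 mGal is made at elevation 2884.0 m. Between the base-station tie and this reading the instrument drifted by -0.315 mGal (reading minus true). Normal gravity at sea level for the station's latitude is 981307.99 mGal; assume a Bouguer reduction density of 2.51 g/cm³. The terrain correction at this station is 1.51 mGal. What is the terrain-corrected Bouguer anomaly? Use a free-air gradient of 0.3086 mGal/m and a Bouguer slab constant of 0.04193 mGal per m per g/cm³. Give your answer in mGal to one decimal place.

151.0

Drift-corrected reading = 980870.69 − (-0.315) = 980871.005 mGal
Free-air correction = 0.3086 × 2884.0 = 890.00 mGal
Free-air anomaly = 980871.005 − 981307.99 + (890.00) = 453.015 mGal
Bouguer slab correction = 0.04193 × 2.51 × 2884.0 = 303.52 mGal
Simple Bouguer anomaly = 453.015 − (303.52) = 149.495 mGal
Complete Bouguer anomaly = 149.495 + 1.51 = 151.005 mGal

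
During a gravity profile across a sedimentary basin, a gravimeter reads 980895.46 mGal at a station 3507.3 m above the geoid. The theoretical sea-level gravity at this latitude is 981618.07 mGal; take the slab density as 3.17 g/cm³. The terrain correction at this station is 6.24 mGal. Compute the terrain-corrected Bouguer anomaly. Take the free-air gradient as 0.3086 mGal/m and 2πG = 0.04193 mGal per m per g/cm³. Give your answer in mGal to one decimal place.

Free-air correction = 0.3086 × 3507.3 = 1082.35 mGal
Free-air anomaly = 980895.46 − 981618.07 + (1082.35) = 359.74 mGal
Bouguer slab correction = 0.04193 × 3.17 × 3507.3 = 466.18 mGal
Simple Bouguer anomaly = 359.74 − (466.18) = -106.44 mGal
Complete Bouguer anomaly = -106.44 + 6.24 = -100.20 mGal

-100.2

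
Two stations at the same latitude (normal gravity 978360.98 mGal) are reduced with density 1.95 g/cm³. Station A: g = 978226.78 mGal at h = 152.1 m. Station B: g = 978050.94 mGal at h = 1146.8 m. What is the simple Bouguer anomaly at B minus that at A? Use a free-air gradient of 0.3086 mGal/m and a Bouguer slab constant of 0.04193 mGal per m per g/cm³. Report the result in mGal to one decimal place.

49.8

Δg_SB(A) = 978226.78 − 978360.98 + 0.3086×152.1 − 0.04193×1.95×152.1 = -99.70 mGal
Δg_SB(B) = 978050.94 − 978360.98 + 0.3086×1146.8 − 0.04193×1.95×1146.8 = -49.90 mGal
Difference = -49.90 − (-99.70) = 49.80 mGal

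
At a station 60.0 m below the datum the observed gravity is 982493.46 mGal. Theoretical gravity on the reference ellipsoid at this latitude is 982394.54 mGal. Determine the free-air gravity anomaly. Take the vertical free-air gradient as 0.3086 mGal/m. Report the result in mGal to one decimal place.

Free-air correction = 0.3086 × -60.0 = -18.52 mGal
Free-air anomaly = 982493.46 − 982394.54 + (-18.52) = 80.40 mGal

80.4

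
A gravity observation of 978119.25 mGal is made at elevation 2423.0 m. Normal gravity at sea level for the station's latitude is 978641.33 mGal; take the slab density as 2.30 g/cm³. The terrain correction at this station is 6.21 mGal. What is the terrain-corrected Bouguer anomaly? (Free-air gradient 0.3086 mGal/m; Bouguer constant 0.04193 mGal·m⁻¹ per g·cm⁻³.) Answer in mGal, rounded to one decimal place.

Free-air correction = 0.3086 × 2423.0 = 747.74 mGal
Free-air anomaly = 978119.25 − 978641.33 + (747.74) = 225.66 mGal
Bouguer slab correction = 0.04193 × 2.30 × 2423.0 = 233.67 mGal
Simple Bouguer anomaly = 225.66 − (233.67) = -8.01 mGal
Complete Bouguer anomaly = -8.01 + 6.21 = -1.80 mGal

-1.8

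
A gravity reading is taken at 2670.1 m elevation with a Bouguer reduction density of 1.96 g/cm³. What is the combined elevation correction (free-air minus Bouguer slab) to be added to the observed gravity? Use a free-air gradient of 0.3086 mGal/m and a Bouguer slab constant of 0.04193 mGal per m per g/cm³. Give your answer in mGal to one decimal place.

604.6

Combined gradient = 0.3086 − 0.04193 × 1.96 = 0.2264172 mGal/m
Combined elevation correction = 0.2264172 × 2670.1 = 604.6 mGal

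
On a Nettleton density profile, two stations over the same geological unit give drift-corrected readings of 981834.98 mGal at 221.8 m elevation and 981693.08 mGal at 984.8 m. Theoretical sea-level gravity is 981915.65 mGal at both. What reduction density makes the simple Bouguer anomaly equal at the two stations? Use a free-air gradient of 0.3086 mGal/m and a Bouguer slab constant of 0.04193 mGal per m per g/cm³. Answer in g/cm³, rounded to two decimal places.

Δg_obs = 981693.08 − 981834.98 = -141.90 mGal over Δh = 984.8 − 221.8 = 763.0 m
Equal Bouguer anomalies ⇒ Δg_obs + (0.3086 − 0.04193ρ)·Δh = 0
0.3086 − 0.04193ρ = −Δg_obs/Δh = 0.18598
ρ = (0.3086 − 0.18598) / 0.04193 = 2.92 g/cm³

2.92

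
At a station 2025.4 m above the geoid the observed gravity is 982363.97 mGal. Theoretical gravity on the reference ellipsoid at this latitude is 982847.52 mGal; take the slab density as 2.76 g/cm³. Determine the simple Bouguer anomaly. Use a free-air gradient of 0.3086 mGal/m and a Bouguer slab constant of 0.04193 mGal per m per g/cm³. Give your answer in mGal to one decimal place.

-92.9

Free-air correction = 0.3086 × 2025.4 = 625.04 mGal
Free-air anomaly = 982363.97 − 982847.52 + (625.04) = 141.49 mGal
Bouguer slab correction = 0.04193 × 2.76 × 2025.4 = 234.39 mGal
Simple Bouguer anomaly = 141.49 − (234.39) = -92.90 mGal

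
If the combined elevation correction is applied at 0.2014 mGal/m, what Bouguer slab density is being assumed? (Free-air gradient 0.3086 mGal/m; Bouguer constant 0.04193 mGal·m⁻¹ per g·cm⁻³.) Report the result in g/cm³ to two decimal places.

2.56

0.2014 = 0.3086 − 0.04193 × ρ
ρ = (0.3086 − 0.2014) / 0.04193 = 2.56 g/cm³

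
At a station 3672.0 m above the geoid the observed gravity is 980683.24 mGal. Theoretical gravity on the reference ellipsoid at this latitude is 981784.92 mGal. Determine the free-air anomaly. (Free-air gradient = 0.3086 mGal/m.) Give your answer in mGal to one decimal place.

31.5

Free-air correction = 0.3086 × 3672.0 = 1133.18 mGal
Free-air anomaly = 980683.24 − 981784.92 + (1133.18) = 31.50 mGal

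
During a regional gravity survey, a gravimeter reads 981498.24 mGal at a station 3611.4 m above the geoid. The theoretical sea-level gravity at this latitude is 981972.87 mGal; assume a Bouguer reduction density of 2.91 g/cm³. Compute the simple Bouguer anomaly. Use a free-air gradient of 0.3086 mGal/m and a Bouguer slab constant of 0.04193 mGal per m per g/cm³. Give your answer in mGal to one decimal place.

199.2

Free-air correction = 0.3086 × 3611.4 = 1114.48 mGal
Free-air anomaly = 981498.24 − 981972.87 + (1114.48) = 639.85 mGal
Bouguer slab correction = 0.04193 × 2.91 × 3611.4 = 440.65 mGal
Simple Bouguer anomaly = 639.85 − (440.65) = 199.20 mGal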